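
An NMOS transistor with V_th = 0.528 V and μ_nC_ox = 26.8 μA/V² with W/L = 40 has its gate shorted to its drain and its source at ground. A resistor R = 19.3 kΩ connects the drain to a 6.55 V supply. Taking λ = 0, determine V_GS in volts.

V_GS = 1.24 V

With gate tied to drain, V_GS = V_DS ≥ V_GS − V_th, so the device is in saturation.
k_n = μ_nC_ox · (W/L) = 1.072 mA/V².
KCL at the drain: ½ k_n (V_GS − V_th)² = (V_DD − V_GS)/R.
Let x = V_GS − 0.528. Then 10.3 x² + x − 6.022 = 0, giving x = 0.716 V (positive root), so V_GS = 1.24 V.
I_D = (V_DD − V_GS)/R = (6.55 − 1.24) / 19.3 = 0.275 mA.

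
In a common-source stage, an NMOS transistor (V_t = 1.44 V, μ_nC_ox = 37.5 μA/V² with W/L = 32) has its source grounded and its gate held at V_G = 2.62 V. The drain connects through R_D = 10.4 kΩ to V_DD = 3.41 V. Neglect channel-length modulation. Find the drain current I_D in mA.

I_D = 0.305 mA

V_GS = V_G = 2.62 V, so V_ov = 2.62 − 1.44 = 1.18 V.
k_n = μ_nC_ox · (W/L) = 1.2 mA/V².
Assume saturation: I_D = ½ k_n V_ov² = 0.5 × 1.2 × 1.18² = 0.835 mA, giving V_DS = V_DD − I_D R_D = 3.41 − 0.835 × 10.4 = -5.28 V.
But -5.28 V < V_ov = 1.18 V, so the device is actually in triode.
In triode I_D = k_n[V_ov V_DS − ½ V_DS²] and I_D = (V_DD − V_DS)/R_D. Equating: 6.24 V_DS² − 15.73 V_DS + 3.41 = 0, giving V_DS = 0.24 V (the root below V_ov).
I_D = (3.41 − 0.24) / 10.4 = 0.305 mA.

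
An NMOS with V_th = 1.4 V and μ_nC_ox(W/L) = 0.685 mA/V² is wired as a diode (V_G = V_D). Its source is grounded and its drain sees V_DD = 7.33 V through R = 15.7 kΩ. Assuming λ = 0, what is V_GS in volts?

V_GS = 2.36 V

With gate tied to drain, V_GS = V_DS ≥ V_GS − V_th, so the device is in saturation.
KCL at the drain: ½ k_n (V_GS − V_th)² = (V_DD − V_GS)/R.
Let x = V_GS − 1.4. Then 5.38 x² + x − 5.93 = 0, giving x = 0.961 V (positive root), so V_GS = 2.36 V.
I_D = (V_DD − V_GS)/R = (7.33 − 2.36) / 15.7 = 0.316 mA.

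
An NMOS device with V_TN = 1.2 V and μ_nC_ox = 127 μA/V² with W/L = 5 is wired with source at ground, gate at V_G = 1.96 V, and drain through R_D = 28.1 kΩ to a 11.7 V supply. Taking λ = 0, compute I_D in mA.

I_D = 0.183 mA

V_GS = V_G = 1.96 V, so V_ov = 1.96 − 1.2 = 0.76 V.
k_n = μ_nC_ox · (W/L) = 0.635 mA/V².
Assume saturation: I_D = ½ k_n V_ov² = 0.5 × 0.635 × 0.76² = 0.183 mA, giving V_DS = V_DD − I_D R_D = 11.7 − 0.183 × 28.1 = 6.55 V.
V_DS = 6.55 V ≥ V_ov = 0.76 V, confirming saturation.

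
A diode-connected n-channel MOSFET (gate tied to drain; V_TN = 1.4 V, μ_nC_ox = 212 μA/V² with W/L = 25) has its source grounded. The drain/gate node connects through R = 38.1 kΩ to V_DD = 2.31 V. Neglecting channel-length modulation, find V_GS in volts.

With gate tied to drain, V_GS = V_DS ≥ V_GS − V_TN, so the device is in saturation.
k_n = μ_nC_ox · (W/L) = 5.3 mA/V².
KCL at the drain: ½ k_n (V_GS − V_TN)² = (V_DD − V_GS)/R.
Let x = V_GS − 1.4. Then 101 x² + x − 0.91 = 0, giving x = 0.0901 V (positive root), so V_GS = 1.49 V.
I_D = (V_DD − V_GS)/R = (2.31 − 1.49) / 38.1 = 0.0215 mA.

V_GS = 1.49 V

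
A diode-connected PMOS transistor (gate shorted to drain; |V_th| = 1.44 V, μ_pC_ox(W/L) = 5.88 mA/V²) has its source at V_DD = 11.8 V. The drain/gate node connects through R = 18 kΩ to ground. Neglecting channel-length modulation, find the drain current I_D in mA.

I_D = 0.551 mA

With gate tied to drain, V_SG = V_SD ≥ V_SG − |V_th|, so the device is in saturation.
KCL at the drain: ½ k_p (V_SG − |V_th|)² = (V_DD − V_SG)/R.
Let x = V_SG − 1.44. Then 52.9 x² + x − 10.36 = 0, giving x = 0.433 V (positive root), so V_SG = 1.87 V.
I_D = (V_DD − V_SG)/R = (11.8 − 1.87) / 18 = 0.551 mA.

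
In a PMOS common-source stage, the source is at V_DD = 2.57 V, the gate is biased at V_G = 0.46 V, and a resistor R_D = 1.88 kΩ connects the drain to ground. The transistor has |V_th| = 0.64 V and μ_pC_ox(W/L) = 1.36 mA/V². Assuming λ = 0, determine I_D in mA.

I_D = 1.02 mA

V_SG = V_DD − V_G = 2.57 − 0.46 = 2.11 V, so V_ov = 2.11 − 0.64 = 1.47 V.
Assume saturation: I_D = ½ k_p V_ov² = 0.5 × 1.36 × 1.47² = 1.47 mA, giving V_SD = V_DD − I_D R_D = 2.57 − 1.47 × 1.88 = -0.192 V.
But -0.192 V < V_ov = 1.47 V, so the device is actually in triode.
In triode I_D = k_p[V_ov V_SD − ½ V_SD²] and I_D = (V_DD − V_SD)/R_D. Equating: 1.28 V_SD² − 4.758 V_SD + 2.57 = 0, giving V_SD = 0.656 V (the root below V_ov).
I_D = (2.57 − 0.656) / 1.88 = 1.02 mA.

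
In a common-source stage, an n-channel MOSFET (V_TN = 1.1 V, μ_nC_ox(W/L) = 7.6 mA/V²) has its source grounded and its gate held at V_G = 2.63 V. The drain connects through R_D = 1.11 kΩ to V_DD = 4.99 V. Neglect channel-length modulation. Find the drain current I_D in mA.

I_D = 4.13 mA

V_GS = V_G = 2.63 V, so V_ov = 2.63 − 1.1 = 1.53 V.
Assume saturation: I_D = ½ k_n V_ov² = 0.5 × 7.6 × 1.53² = 8.9 mA, giving V_DS = V_DD − I_D R_D = 4.99 − 8.9 × 1.11 = -4.88 V.
But -4.88 V < V_ov = 1.53 V, so the device is actually in triode.
In triode I_D = k_n[V_ov V_DS − ½ V_DS²] and I_D = (V_DD − V_DS)/R_D. Equating: 4.22 V_DS² − 13.91 V_DS + 4.99 = 0, giving V_DS = 0.41 V (the root below V_ov).
I_D = (4.99 − 0.41) / 1.11 = 4.13 mA.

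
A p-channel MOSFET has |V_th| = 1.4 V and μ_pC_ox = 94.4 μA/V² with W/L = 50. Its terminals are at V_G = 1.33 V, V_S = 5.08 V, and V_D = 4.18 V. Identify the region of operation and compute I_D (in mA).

Triode; I_D = 8.07 mA

V_SG = V_S − V_G = 5.08 − 1.33 = 3.75 V; V_SD = V_S − V_D = 5.08 − 4.18 = 0.9 V.
k_p = μ_pC_ox · (W/L) = 4.72 mA/V².
V_ov = V_SG − |V_th| = 3.75 − 1.4 = 2.35 V.
Since V_SD = 0.9 V < V_ov = 2.35 V, the device is in the triode region.
I_D = k_p [V_ov · V_SD − ½ V_SD²] = 4.72 × [2.35 × 0.9 − 0.5 × 0.9²] = 8.07 mA.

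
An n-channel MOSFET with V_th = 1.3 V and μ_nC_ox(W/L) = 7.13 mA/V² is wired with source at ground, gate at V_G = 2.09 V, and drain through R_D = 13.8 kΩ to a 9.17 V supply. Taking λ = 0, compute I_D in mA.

V_GS = V_G = 2.09 V, so V_ov = 2.09 − 1.3 = 0.79 V.
Assume saturation: I_D = ½ k_n V_ov² = 0.5 × 7.13 × 0.79² = 2.22 mA, giving V_DS = V_DD − I_D R_D = 9.17 − 2.22 × 13.8 = -21.5 V.
But -21.5 V < V_ov = 0.79 V, so the device is actually in triode.
In triode I_D = k_n[V_ov V_DS − ½ V_DS²] and I_D = (V_DD − V_DS)/R_D. Equating: 49.2 V_DS² − 78.73 V_DS + 9.17 = 0, giving V_DS = 0.126 V (the root below V_ov).
I_D = (9.17 − 0.126) / 13.8 = 0.655 mA.

I_D = 0.655 mA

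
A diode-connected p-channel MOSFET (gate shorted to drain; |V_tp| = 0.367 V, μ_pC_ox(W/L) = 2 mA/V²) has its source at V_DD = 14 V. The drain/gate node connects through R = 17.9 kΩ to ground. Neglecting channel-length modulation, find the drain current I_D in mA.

With gate tied to drain, V_SG = V_SD ≥ V_SG − |V_tp|, so the device is in saturation.
KCL at the drain: ½ k_p (V_SG − |V_tp|)² = (V_DD − V_SG)/R.
Let x = V_SG − 0.367. Then 17.9 x² + x − 13.63 = 0, giving x = 0.845 V (positive root), so V_SG = 1.21 V.
I_D = (V_DD − V_SG)/R = (14 − 1.21) / 17.9 = 0.714 mA.

I_D = 0.714 mA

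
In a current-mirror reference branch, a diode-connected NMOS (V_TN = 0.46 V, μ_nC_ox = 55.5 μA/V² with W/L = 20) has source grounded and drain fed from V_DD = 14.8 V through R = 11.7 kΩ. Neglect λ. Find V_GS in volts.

V_GS = 1.87 V

With gate tied to drain, V_GS = V_DS ≥ V_GS − V_TN, so the device is in saturation.
k_n = μ_nC_ox · (W/L) = 1.11 mA/V².
KCL at the drain: ½ k_n (V_GS − V_TN)² = (V_DD − V_GS)/R.
Let x = V_GS − 0.46. Then 6.49 x² + x − 14.34 = 0, giving x = 1.41 V (positive root), so V_GS = 1.87 V.
I_D = (V_DD − V_GS)/R = (14.8 − 1.87) / 11.7 = 1.11 mA.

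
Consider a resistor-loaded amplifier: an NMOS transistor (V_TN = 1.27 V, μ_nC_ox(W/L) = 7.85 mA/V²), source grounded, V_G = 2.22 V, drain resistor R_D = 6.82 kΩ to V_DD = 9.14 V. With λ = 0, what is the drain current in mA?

I_D = 1.31 mA

V_GS = V_G = 2.22 V, so V_ov = 2.22 − 1.27 = 0.95 V.
Assume saturation: I_D = ½ k_n V_ov² = 0.5 × 7.85 × 0.95² = 3.54 mA, giving V_DS = V_DD − I_D R_D = 9.14 − 3.54 × 6.82 = -15 V.
But -15 V < V_ov = 0.95 V, so the device is actually in triode.
In triode I_D = k_n[V_ov V_DS − ½ V_DS²] and I_D = (V_DD − V_DS)/R_D. Equating: 26.8 V_DS² − 51.86 V_DS + 9.14 = 0, giving V_DS = 0.196 V (the root below V_ov).
I_D = (9.14 − 0.196) / 6.82 = 1.31 mA.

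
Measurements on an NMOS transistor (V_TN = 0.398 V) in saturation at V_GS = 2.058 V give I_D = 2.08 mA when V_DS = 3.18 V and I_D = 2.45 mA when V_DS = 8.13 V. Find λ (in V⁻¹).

With V_GS fixed, I_D ∝ (1 + λ V_DS) in saturation, so I_D2/I_D1 = (1 + λ V_DS2)/(1 + λ V_DS1).
2.45/2.08 = 1.178 = (1 + 8.13 λ)/(1 + 3.18 λ).
Solving: λ (I_D1 V_DS2 − I_D2 V_DS1) = I_D2 − I_D1, so λ = (2.45 − 2.08) / (2.08 × 8.13 − 2.45 × 3.18) = 0.37 / 9.12 = 0.0406 V⁻¹.

λ = 0.0406 V⁻¹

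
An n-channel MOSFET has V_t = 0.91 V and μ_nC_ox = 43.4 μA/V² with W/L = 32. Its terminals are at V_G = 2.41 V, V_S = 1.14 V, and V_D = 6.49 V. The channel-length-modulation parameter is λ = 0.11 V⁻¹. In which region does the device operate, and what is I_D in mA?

Saturation; I_D = 0.143 mA

V_GS = V_G − V_S = 2.41 − 1.14 = 1.27 V; V_DS = V_D − V_S = 6.49 − 1.14 = 5.35 V.
k_n = μ_nC_ox · (W/L) = 1.389 mA/V².
V_ov = V_GS − V_t = 1.27 − 0.91 = 0.36 V.
Since V_DS = 5.35 V ≥ V_ov = 0.36 V, the device is in saturation.
I_D = ½ k_n V_ov² (1 + λ V_DS) = 0.5 × 1.389 × 0.36² × (1 + 0.11 × 5.35) = 0.143 mA.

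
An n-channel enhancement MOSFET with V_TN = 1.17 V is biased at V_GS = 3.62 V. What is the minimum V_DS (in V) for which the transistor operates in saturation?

The boundary between triode and saturation is V_DS = V_GS − V_TN = V_ov.
V_ov = 3.62 − 1.17 = 2.45 V.

V_DS,sat = 2.45 V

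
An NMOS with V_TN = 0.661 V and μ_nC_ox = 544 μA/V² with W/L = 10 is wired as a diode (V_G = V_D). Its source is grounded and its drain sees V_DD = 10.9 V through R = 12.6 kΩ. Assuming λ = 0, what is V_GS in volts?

With gate tied to drain, V_GS = V_DS ≥ V_GS − V_TN, so the device is in saturation.
k_n = μ_nC_ox · (W/L) = 5.44 mA/V².
KCL at the drain: ½ k_n (V_GS − V_TN)² = (V_DD − V_GS)/R.
Let x = V_GS − 0.661. Then 34.3 x² + x − 10.24 = 0, giving x = 0.532 V (positive root), so V_GS = 1.19 V.
I_D = (V_DD − V_GS)/R = (10.9 − 1.19) / 12.6 = 0.77 mA.

V_GS = 1.19 V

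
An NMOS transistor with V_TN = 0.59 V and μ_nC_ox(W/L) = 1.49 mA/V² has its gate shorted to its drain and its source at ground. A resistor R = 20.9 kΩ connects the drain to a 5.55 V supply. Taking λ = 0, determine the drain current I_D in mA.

I_D = 0.212 mA

With gate tied to drain, V_GS = V_DS ≥ V_GS − V_TN, so the device is in saturation.
KCL at the drain: ½ k_n (V_GS − V_TN)² = (V_DD − V_GS)/R.
Let x = V_GS − 0.59. Then 15.6 x² + x − 4.96 = 0, giving x = 0.533 V (positive root), so V_GS = 1.12 V.
I_D = (V_DD − V_GS)/R = (5.55 − 1.12) / 20.9 = 0.212 mA.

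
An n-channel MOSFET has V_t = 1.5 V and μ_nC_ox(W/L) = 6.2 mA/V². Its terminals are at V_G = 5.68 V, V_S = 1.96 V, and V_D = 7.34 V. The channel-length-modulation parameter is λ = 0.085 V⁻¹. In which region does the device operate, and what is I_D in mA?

V_GS = V_G − V_S = 5.68 − 1.96 = 3.72 V; V_DS = V_D − V_S = 7.34 − 1.96 = 5.38 V.
V_ov = V_GS − V_t = 3.72 − 1.5 = 2.22 V.
Since V_DS = 5.38 V ≥ V_ov = 2.22 V, the device is in saturation.
I_D = ½ k_n V_ov² (1 + λ V_DS) = 0.5 × 6.2 × 2.22² × (1 + 0.085 × 5.38) = 22.3 mA.

Saturation; I_D = 22.3 mA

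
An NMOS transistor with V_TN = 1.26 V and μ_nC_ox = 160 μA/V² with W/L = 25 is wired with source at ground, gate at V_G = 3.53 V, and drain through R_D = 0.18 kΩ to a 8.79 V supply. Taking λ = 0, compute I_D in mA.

I_D = 10.3 mA

V_GS = V_G = 3.53 V, so V_ov = 3.53 − 1.26 = 2.27 V.
k_n = μ_nC_ox · (W/L) = 4 mA/V².
Assume saturation: I_D = ½ k_n V_ov² = 0.5 × 4 × 2.27² = 10.3 mA, giving V_DS = V_DD − I_D R_D = 8.79 − 10.3 × 0.18 = 6.93 V.
V_DS = 6.93 V ≥ V_ov = 2.27 V, confirming saturation.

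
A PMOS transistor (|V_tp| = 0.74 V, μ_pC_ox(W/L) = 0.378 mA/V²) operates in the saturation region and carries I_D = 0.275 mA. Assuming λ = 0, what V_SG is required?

V_SG = 1.95 V

In saturation I_D = ½ k_p (V_SG − |V_tp|)², so V_SG − |V_tp| = √(2 I_D / k_p) = √(2 × 0.275 / 0.378) = 1.21 V.
V_SG = 0.74 + 1.21 = 1.95 V.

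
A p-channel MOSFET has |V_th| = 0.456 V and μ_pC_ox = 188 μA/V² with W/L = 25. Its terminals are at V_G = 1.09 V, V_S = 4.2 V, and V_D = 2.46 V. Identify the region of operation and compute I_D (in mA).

Triode; I_D = 14.6 mA

V_SG = V_S − V_G = 4.2 − 1.09 = 3.11 V; V_SD = V_S − V_D = 4.2 − 2.46 = 1.74 V.
k_p = μ_pC_ox · (W/L) = 4.7 mA/V².
V_ov = V_SG − |V_th| = 3.11 − 0.456 = 2.65 V.
Since V_SD = 1.74 V < V_ov = 2.65 V, the device is in the triode region.
I_D = k_p [V_ov · V_SD − ½ V_SD²] = 4.7 × [2.65 × 1.74 − 0.5 × 1.74²] = 14.6 mA.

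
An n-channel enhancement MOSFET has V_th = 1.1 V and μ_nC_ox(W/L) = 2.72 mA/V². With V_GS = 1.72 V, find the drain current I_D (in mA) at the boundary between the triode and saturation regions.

At the boundary V_DS = V_ov = V_GS − V_th = 1.72 − 1.1 = 0.62 V.
I_D = ½ k_n V_ov² = 0.5 × 2.72 × 0.62² = 0.523 mA.

I_D = 0.523 mA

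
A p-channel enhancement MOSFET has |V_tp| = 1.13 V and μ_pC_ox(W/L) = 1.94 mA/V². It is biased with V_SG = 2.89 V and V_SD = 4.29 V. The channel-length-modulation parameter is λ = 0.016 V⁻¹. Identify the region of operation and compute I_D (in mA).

Saturation; I_D = 3.21 mA

V_ov = V_SG − |V_tp| = 2.89 − 1.13 = 1.76 V.
Since V_SD = 4.29 V ≥ V_ov = 1.76 V, the device is in saturation.
I_D = ½ k_p V_ov² (1 + λ V_SD) = 0.5 × 1.94 × 1.76² × (1 + 0.016 × 4.29) = 3.21 mA.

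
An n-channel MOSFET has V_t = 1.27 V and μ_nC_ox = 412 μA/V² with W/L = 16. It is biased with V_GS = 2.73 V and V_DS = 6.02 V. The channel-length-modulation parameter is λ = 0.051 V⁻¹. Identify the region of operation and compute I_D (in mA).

Saturation; I_D = 9.18 mA

k_n = μ_nC_ox · (W/L) = 6.592 mA/V².
V_ov = V_GS − V_t = 2.73 − 1.27 = 1.46 V.
Since V_DS = 6.02 V ≥ V_ov = 1.46 V, the device is in saturation.
I_D = ½ k_n V_ov² (1 + λ V_DS) = 0.5 × 6.592 × 1.46² × (1 + 0.051 × 6.02) = 9.18 mA.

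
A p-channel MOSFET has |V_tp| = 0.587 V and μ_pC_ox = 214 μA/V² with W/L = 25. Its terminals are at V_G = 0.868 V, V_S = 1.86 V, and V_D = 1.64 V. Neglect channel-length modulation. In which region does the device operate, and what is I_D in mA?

V_SG = V_S − V_G = 1.86 − 0.868 = 0.992 V; V_SD = V_S − V_D = 1.86 − 1.64 = 0.22 V.
k_p = μ_pC_ox · (W/L) = 5.35 mA/V².
V_ov = V_SG − |V_tp| = 0.992 − 0.587 = 0.405 V.
Since V_SD = 0.22 V < V_ov = 0.405 V, the device is in the triode region.
I_D = k_p [V_ov · V_SD − ½ V_SD²] = 5.35 × [0.405 × 0.22 − 0.5 × 0.22²] = 0.347 mA.

Triode; I_D = 0.347 mA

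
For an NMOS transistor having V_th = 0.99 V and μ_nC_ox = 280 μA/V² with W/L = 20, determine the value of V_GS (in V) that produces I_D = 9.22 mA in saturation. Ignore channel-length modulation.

k_n = μ_nC_ox · (W/L) = 5.6 mA/V².
In saturation I_D = ½ k_n (V_GS − V_th)², so V_GS − V_th = √(2 I_D / k_n) = √(2 × 9.22 / 5.6) = 1.81 V.
V_GS = 0.99 + 1.81 = 2.8 V.

V_GS = 2.80 V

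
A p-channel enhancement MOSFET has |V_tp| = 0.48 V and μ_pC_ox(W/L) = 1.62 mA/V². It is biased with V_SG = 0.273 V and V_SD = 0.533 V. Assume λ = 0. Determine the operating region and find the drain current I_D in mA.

V_SG = 0.273 V < |V_tp| = 0.48 V, so the transistor is in cutoff.

Cutoff; I_D = 0 mA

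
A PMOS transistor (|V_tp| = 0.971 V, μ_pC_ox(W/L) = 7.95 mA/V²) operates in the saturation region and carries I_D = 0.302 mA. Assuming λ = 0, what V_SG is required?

In saturation I_D = ½ k_p (V_SG − |V_tp|)², so V_SG − |V_tp| = √(2 I_D / k_p) = √(2 × 0.302 / 7.95) = 0.276 V.
V_SG = 0.971 + 0.276 = 1.25 V.

V_SG = 1.25 V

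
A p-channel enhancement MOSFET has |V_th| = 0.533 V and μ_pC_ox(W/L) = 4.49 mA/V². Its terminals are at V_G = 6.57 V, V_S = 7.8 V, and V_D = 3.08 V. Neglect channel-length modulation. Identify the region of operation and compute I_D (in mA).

V_SG = V_S − V_G = 7.8 − 6.57 = 1.23 V; V_SD = V_S − V_D = 7.8 − 3.08 = 4.72 V.
V_ov = V_SG − |V_th| = 1.23 − 0.533 = 0.697 V.
Since V_SD = 4.72 V ≥ V_ov = 0.697 V, the device is in saturation.
I_D = ½ k_p V_ov² = 0.5 × 4.49 × 0.697² = 1.09 mA.

Saturation; I_D = 1.09 mA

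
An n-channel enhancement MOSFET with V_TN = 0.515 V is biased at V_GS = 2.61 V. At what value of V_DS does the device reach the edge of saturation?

The boundary between triode and saturation is V_DS = V_GS − V_TN = V_ov.
V_ov = 2.61 − 0.515 = 2.09 V.

V_DS,sat = 2.09 V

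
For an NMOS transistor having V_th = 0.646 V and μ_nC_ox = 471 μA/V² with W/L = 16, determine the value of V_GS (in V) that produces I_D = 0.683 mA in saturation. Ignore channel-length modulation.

V_GS = 1.07 V

k_n = μ_nC_ox · (W/L) = 7.536 mA/V².
In saturation I_D = ½ k_n (V_GS − V_th)², so V_GS − V_th = √(2 I_D / k_n) = √(2 × 0.683 / 7.536) = 0.426 V.
V_GS = 0.646 + 0.426 = 1.07 V.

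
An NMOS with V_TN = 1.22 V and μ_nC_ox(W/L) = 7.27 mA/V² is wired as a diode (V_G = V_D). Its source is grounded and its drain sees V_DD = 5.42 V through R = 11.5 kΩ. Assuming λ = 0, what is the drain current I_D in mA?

I_D = 0.339 mA

With gate tied to drain, V_GS = V_DS ≥ V_GS − V_TN, so the device is in saturation.
KCL at the drain: ½ k_n (V_GS − V_TN)² = (V_DD − V_GS)/R.
Let x = V_GS − 1.22. Then 41.8 x² + x − 4.2 = 0, giving x = 0.305 V (positive root), so V_GS = 1.53 V.
I_D = (V_DD − V_GS)/R = (5.42 − 1.53) / 11.5 = 0.339 mA.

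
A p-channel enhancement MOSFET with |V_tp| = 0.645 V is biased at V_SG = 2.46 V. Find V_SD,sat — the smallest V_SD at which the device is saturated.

V_SD,sat = 1.81 V

The boundary between triode and saturation is V_SD = V_SG − |V_tp| = V_ov.
V_ov = 2.46 − 0.645 = 1.81 V.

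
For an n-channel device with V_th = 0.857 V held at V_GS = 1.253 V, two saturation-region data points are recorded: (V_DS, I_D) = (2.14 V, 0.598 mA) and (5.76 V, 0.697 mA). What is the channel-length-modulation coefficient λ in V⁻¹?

λ = 0.0507 V⁻¹

With V_GS fixed, I_D ∝ (1 + λ V_DS) in saturation, so I_D2/I_D1 = (1 + λ V_DS2)/(1 + λ V_DS1).
0.697/0.598 = 1.166 = (1 + 5.76 λ)/(1 + 2.14 λ).
Solving: λ (I_D1 V_DS2 − I_D2 V_DS1) = I_D2 − I_D1, so λ = (0.697 − 0.598) / (0.598 × 5.76 − 0.697 × 2.14) = 0.099 / 1.95 = 0.0507 V⁻¹.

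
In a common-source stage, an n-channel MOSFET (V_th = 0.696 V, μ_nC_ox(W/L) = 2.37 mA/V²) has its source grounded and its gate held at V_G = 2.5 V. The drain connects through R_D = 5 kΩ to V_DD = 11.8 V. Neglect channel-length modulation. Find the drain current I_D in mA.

I_D = 2.23 mA

V_GS = V_G = 2.5 V, so V_ov = 2.5 − 0.696 = 1.8 V.
Assume saturation: I_D = ½ k_n V_ov² = 0.5 × 2.37 × 1.8² = 3.86 mA, giving V_DS = V_DD − I_D R_D = 11.8 − 3.86 × 5 = -7.48 V.
But -7.48 V < V_ov = 1.8 V, so the device is actually in triode.
In triode I_D = k_n[V_ov V_DS − ½ V_DS²] and I_D = (V_DD − V_DS)/R_D. Equating: 5.93 V_DS² − 22.38 V_DS + 11.8 = 0, giving V_DS = 0.634 V (the root below V_ov).
I_D = (11.8 − 0.634) / 5 = 2.23 mA.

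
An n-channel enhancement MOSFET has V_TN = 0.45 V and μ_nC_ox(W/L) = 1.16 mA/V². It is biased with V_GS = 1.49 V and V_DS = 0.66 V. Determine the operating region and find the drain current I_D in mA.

V_ov = V_GS − V_TN = 1.49 − 0.45 = 1.04 V.
Since V_DS = 0.66 V < V_ov = 1.04 V, the device is in the triode region.
I_D = k_n [V_ov · V_DS − ½ V_DS²] = 1.16 × [1.04 × 0.66 − 0.5 × 0.66²] = 0.544 mA.

Triode; I_D = 0.544 mA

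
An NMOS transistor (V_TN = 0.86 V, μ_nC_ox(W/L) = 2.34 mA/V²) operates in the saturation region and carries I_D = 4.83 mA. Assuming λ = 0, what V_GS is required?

V_GS = 2.89 V

In saturation I_D = ½ k_n (V_GS − V_TN)², so V_GS − V_TN = √(2 I_D / k_n) = √(2 × 4.83 / 2.34) = 2.03 V.
V_GS = 0.86 + 2.03 = 2.89 V.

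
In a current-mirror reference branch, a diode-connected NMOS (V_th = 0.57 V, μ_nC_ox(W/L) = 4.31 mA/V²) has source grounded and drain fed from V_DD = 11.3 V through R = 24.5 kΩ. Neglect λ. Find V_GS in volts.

V_GS = 1.01 V

With gate tied to drain, V_GS = V_DS ≥ V_GS − V_th, so the device is in saturation.
KCL at the drain: ½ k_n (V_GS − V_th)² = (V_DD − V_GS)/R.
Let x = V_GS − 0.57. Then 52.8 x² + x − 10.73 = 0, giving x = 0.441 V (positive root), so V_GS = 1.01 V.
I_D = (V_DD − V_GS)/R = (11.3 − 1.01) / 24.5 = 0.42 mA.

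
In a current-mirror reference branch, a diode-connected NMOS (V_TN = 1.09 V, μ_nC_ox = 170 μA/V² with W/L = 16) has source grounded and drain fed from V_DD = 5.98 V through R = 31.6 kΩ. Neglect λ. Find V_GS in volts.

V_GS = 1.42 V

With gate tied to drain, V_GS = V_DS ≥ V_GS − V_TN, so the device is in saturation.
k_n = μ_nC_ox · (W/L) = 2.72 mA/V².
KCL at the drain: ½ k_n (V_GS − V_TN)² = (V_DD − V_GS)/R.
Let x = V_GS − 1.09. Then 43 x² + x − 4.89 = 0, giving x = 0.326 V (positive root), so V_GS = 1.42 V.
I_D = (V_DD − V_GS)/R = (5.98 − 1.42) / 31.6 = 0.144 mA.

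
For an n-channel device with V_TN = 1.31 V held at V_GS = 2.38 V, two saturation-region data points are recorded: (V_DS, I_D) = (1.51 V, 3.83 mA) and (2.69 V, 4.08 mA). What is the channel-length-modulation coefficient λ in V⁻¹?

λ = 0.0604 V⁻¹

With V_GS fixed, I_D ∝ (1 + λ V_DS) in saturation, so I_D2/I_D1 = (1 + λ V_DS2)/(1 + λ V_DS1).
4.08/3.83 = 1.065 = (1 + 2.69 λ)/(1 + 1.51 λ).
Solving: λ (I_D1 V_DS2 − I_D2 V_DS1) = I_D2 − I_D1, so λ = (4.08 − 3.83) / (3.83 × 2.69 − 4.08 × 1.51) = 0.25 / 4.14 = 0.0604 V⁻¹.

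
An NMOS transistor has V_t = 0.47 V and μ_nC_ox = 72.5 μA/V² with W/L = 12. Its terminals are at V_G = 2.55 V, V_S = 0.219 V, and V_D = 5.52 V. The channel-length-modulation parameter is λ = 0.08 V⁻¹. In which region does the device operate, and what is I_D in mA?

V_GS = V_G − V_S = 2.55 − 0.219 = 2.33 V; V_DS = V_D − V_S = 5.52 − 0.219 = 5.3 V.
k_n = μ_nC_ox · (W/L) = 0.87 mA/V².
V_ov = V_GS − V_t = 2.33 − 0.47 = 1.86 V.
Since V_DS = 5.3 V ≥ V_ov = 1.86 V, the device is in saturation.
I_D = ½ k_n V_ov² (1 + λ V_DS) = 0.5 × 0.87 × 1.86² × (1 + 0.08 × 5.3) = 2.15 mA.

Saturation; I_D = 2.15 mA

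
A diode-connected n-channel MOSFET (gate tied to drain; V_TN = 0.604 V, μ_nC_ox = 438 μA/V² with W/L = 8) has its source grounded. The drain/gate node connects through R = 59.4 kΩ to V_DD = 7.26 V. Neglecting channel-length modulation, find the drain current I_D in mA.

I_D = 0.108 mA

With gate tied to drain, V_GS = V_DS ≥ V_GS − V_TN, so the device is in saturation.
k_n = μ_nC_ox · (W/L) = 3.504 mA/V².
KCL at the drain: ½ k_n (V_GS − V_TN)² = (V_DD − V_GS)/R.
Let x = V_GS − 0.604. Then 104 x² + x − 6.656 = 0, giving x = 0.248 V (positive root), so V_GS = 0.852 V.
I_D = (V_DD − V_GS)/R = (7.26 − 0.852) / 59.4 = 0.108 mA.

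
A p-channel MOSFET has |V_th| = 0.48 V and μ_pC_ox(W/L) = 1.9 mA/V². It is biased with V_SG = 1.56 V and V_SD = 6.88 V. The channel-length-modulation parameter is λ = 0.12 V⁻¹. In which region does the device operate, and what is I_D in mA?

Saturation; I_D = 2.02 mA

V_ov = V_SG − |V_th| = 1.56 − 0.48 = 1.08 V.
Since V_SD = 6.88 V ≥ V_ov = 1.08 V, the device is in saturation.
I_D = ½ k_p V_ov² (1 + λ V_SD) = 0.5 × 1.9 × 1.08² × (1 + 0.12 × 6.88) = 2.02 mA.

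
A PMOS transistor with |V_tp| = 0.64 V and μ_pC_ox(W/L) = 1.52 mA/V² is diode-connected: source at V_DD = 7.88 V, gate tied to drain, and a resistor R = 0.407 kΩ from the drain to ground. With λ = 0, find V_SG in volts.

V_SG = 4.12 V

With gate tied to drain, V_SG = V_SD ≥ V_SG − |V_tp|, so the device is in saturation.
KCL at the drain: ½ k_p (V_SG − |V_tp|)² = (V_DD − V_SG)/R.
Let x = V_SG − 0.64. Then 0.309 x² + x − 7.24 = 0, giving x = 3.48 V (positive root), so V_SG = 4.12 V.
I_D = (V_DD − V_SG)/R = (7.88 − 4.12) / 0.407 = 9.23 mA.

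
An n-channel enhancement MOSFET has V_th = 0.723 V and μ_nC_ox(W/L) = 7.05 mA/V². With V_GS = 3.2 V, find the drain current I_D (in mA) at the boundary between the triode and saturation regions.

I_D = 21.6 mA

At the boundary V_DS = V_ov = V_GS − V_th = 3.2 − 0.723 = 2.48 V.
I_D = ½ k_n V_ov² = 0.5 × 7.05 × 2.48² = 21.6 mA.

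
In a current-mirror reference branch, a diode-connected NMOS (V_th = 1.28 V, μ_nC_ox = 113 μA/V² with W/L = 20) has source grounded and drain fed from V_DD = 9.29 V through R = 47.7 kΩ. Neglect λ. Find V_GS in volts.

With gate tied to drain, V_GS = V_DS ≥ V_GS − V_th, so the device is in saturation.
k_n = μ_nC_ox · (W/L) = 2.26 mA/V².
KCL at the drain: ½ k_n (V_GS − V_th)² = (V_DD − V_GS)/R.
Let x = V_GS − 1.28. Then 53.9 x² + x − 8.01 = 0, giving x = 0.376 V (positive root), so V_GS = 1.66 V.
I_D = (V_DD − V_GS)/R = (9.29 − 1.66) / 47.7 = 0.16 mA.

V_GS = 1.66 V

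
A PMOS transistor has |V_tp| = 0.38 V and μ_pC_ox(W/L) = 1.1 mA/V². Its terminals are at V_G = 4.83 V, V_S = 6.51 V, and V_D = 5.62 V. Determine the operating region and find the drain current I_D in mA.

V_SG = V_S − V_G = 6.51 − 4.83 = 1.68 V; V_SD = V_S − V_D = 6.51 − 5.62 = 0.89 V.
V_ov = V_SG − |V_tp| = 1.68 − 0.38 = 1.3 V.
Since V_SD = 0.89 V < V_ov = 1.3 V, the device is in the triode region.
I_D = k_p [V_ov · V_SD − ½ V_SD²] = 1.1 × [1.3 × 0.89 − 0.5 × 0.89²] = 0.837 mA.

Triode; I_D = 0.837 mA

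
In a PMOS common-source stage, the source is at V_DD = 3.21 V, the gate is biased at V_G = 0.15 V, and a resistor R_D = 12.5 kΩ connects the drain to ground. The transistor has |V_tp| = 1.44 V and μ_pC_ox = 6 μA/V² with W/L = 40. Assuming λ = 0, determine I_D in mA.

V_SG = V_DD − V_G = 3.21 − 0.15 = 3.06 V, so V_ov = 3.06 − 1.44 = 1.62 V.
k_p = μ_pC_ox · (W/L) = 0.24 mA/V².
Assume saturation: I_D = ½ k_p V_ov² = 0.5 × 0.24 × 1.62² = 0.315 mA, giving V_SD = V_DD − I_D R_D = 3.21 − 0.315 × 12.5 = -0.727 V.
But -0.727 V < V_ov = 1.62 V, so the device is actually in triode.
In triode I_D = k_p[V_ov V_SD − ½ V_SD²] and I_D = (V_DD − V_SD)/R_D. Equating: 1.5 V_SD² − 5.86 V_SD + 3.21 = 0, giving V_SD = 0.659 V (the root below V_ov).
I_D = (3.21 − 0.659) / 12.5 = 0.204 mA.

I_D = 0.204 mA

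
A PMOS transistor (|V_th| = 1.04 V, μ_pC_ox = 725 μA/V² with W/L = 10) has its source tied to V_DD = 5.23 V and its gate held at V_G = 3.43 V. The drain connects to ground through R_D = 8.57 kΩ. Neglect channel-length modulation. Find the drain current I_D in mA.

V_SG = V_DD − V_G = 5.23 − 3.43 = 1.8 V, so V_ov = 1.8 − 1.04 = 0.76 V.
k_p = μ_pC_ox · (W/L) = 7.25 mA/V².
Assume saturation: I_D = ½ k_p V_ov² = 0.5 × 7.25 × 0.76² = 2.09 mA, giving V_SD = V_DD − I_D R_D = 5.23 − 2.09 × 8.57 = -12.7 V.
But -12.7 V < V_ov = 0.76 V, so the device is actually in triode.
In triode I_D = k_p[V_ov V_SD − ½ V_SD²] and I_D = (V_DD − V_SD)/R_D. Equating: 31.1 V_SD² − 48.22 V_SD + 5.23 = 0, giving V_SD = 0.117 V (the root below V_ov).
I_D = (5.23 − 0.117) / 8.57 = 0.597 mA.

I_D = 0.597 mA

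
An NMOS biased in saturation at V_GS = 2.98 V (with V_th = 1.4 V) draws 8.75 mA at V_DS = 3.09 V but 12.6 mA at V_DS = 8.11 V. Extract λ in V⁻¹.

With V_GS fixed, I_D ∝ (1 + λ V_DS) in saturation, so I_D2/I_D1 = (1 + λ V_DS2)/(1 + λ V_DS1).
12.6/8.75 = 1.44 = (1 + 8.11 λ)/(1 + 3.09 λ).
Solving: λ (I_D1 V_DS2 − I_D2 V_DS1) = I_D2 − I_D1, so λ = (12.6 − 8.75) / (8.75 × 8.11 − 12.6 × 3.09) = 3.85 / 32 = 0.12 V⁻¹.

λ = 0.120 V⁻¹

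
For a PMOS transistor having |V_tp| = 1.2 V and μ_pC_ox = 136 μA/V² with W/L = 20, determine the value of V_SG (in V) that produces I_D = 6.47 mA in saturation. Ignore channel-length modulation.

V_SG = 3.38 V

k_p = μ_pC_ox · (W/L) = 2.72 mA/V².
In saturation I_D = ½ k_p (V_SG − |V_tp|)², so V_SG − |V_tp| = √(2 I_D / k_p) = √(2 × 6.47 / 2.72) = 2.18 V.
V_SG = 1.2 + 2.18 = 3.38 V.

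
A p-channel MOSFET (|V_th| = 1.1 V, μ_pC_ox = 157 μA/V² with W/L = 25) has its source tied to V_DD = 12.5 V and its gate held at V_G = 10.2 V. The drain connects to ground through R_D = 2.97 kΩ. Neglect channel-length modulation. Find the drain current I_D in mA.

I_D = 2.83 mA

V_SG = V_DD − V_G = 12.5 − 10.2 = 2.3 V, so V_ov = 2.3 − 1.1 = 1.2 V.
k_p = μ_pC_ox · (W/L) = 3.925 mA/V².
Assume saturation: I_D = ½ k_p V_ov² = 0.5 × 3.925 × 1.2² = 2.83 mA, giving V_SD = V_DD − I_D R_D = 12.5 − 2.83 × 2.97 = 4.11 V.
V_SD = 4.11 V ≥ V_ov = 1.2 V, confirming saturation.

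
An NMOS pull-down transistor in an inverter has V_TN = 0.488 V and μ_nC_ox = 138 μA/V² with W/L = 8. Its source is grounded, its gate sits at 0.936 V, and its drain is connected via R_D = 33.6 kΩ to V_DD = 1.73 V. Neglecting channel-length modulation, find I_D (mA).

I_D = 0.0482 mA

V_GS = V_G = 0.936 V, so V_ov = 0.936 − 0.488 = 0.448 V.
k_n = μ_nC_ox · (W/L) = 1.104 mA/V².
Assume saturation: I_D = ½ k_n V_ov² = 0.5 × 1.104 × 0.448² = 0.111 mA, giving V_DS = V_DD − I_D R_D = 1.73 − 0.111 × 33.6 = -1.99 V.
But -1.99 V < V_ov = 0.448 V, so the device is actually in triode.
In triode I_D = k_n[V_ov V_DS − ½ V_DS²] and I_D = (V_DD − V_DS)/R_D. Equating: 18.5 V_DS² − 17.62 V_DS + 1.73 = 0, giving V_DS = 0.111 V (the root below V_ov).
I_D = (1.73 − 0.111) / 33.6 = 0.0482 mA.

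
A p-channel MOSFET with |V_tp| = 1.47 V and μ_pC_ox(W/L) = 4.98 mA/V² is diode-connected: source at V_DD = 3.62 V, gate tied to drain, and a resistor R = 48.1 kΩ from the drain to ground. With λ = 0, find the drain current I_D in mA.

I_D = 0.0420 mA

With gate tied to drain, V_SG = V_SD ≥ V_SG − |V_tp|, so the device is in saturation.
KCL at the drain: ½ k_p (V_SG − |V_tp|)² = (V_DD − V_SG)/R.
Let x = V_SG − 1.47. Then 120 x² + x − 2.15 = 0, giving x = 0.13 V (positive root), so V_SG = 1.6 V.
I_D = (V_DD − V_SG)/R = (3.62 − 1.6) / 48.1 = 0.042 mA.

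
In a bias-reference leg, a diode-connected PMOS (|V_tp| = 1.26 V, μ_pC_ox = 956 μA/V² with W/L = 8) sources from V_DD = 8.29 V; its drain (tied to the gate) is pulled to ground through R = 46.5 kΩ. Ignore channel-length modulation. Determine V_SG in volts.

With gate tied to drain, V_SG = V_SD ≥ V_SG − |V_tp|, so the device is in saturation.
k_p = μ_pC_ox · (W/L) = 7.648 mA/V².
KCL at the drain: ½ k_p (V_SG − |V_tp|)² = (V_DD − V_SG)/R.
Let x = V_SG − 1.26. Then 178 x² + x − 7.03 = 0, giving x = 0.196 V (positive root), so V_SG = 1.46 V.
I_D = (V_DD − V_SG)/R = (8.29 − 1.46) / 46.5 = 0.147 mA.

V_SG = 1.46 V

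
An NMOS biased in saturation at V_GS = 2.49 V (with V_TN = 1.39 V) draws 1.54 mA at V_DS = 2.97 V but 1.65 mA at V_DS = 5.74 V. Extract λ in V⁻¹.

With V_GS fixed, I_D ∝ (1 + λ V_DS) in saturation, so I_D2/I_D1 = (1 + λ V_DS2)/(1 + λ V_DS1).
1.65/1.54 = 1.071 = (1 + 5.74 λ)/(1 + 2.97 λ).
Solving: λ (I_D1 V_DS2 − I_D2 V_DS1) = I_D2 − I_D1, so λ = (1.65 − 1.54) / (1.54 × 5.74 − 1.65 × 2.97) = 0.11 / 3.94 = 0.0279 V⁻¹.

λ = 0.0279 V⁻¹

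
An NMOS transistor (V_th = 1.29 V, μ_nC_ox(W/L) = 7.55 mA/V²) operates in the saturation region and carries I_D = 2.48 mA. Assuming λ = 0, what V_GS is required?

V_GS = 2.10 V

In saturation I_D = ½ k_n (V_GS − V_th)², so V_GS − V_th = √(2 I_D / k_n) = √(2 × 2.48 / 7.55) = 0.811 V.
V_GS = 1.29 + 0.811 = 2.1 V.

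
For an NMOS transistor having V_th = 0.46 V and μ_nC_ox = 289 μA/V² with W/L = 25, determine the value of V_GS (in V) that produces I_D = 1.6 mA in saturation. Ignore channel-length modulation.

k_n = μ_nC_ox · (W/L) = 7.225 mA/V².
In saturation I_D = ½ k_n (V_GS − V_th)², so V_GS − V_th = √(2 I_D / k_n) = √(2 × 1.6 / 7.225) = 0.666 V.
V_GS = 0.46 + 0.666 = 1.13 V.

V_GS = 1.13 V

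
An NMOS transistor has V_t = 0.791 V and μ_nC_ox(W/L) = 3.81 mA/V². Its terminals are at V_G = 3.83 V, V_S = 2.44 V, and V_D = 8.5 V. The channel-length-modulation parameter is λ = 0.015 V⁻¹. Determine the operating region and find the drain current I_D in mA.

V_GS = V_G − V_S = 3.83 − 2.44 = 1.39 V; V_DS = V_D − V_S = 8.5 − 2.44 = 6.06 V.
V_ov = V_GS − V_t = 1.39 − 0.791 = 0.599 V.
Since V_DS = 6.06 V ≥ V_ov = 0.599 V, the device is in saturation.
I_D = ½ k_n V_ov² (1 + λ V_DS) = 0.5 × 3.81 × 0.599² × (1 + 0.015 × 6.06) = 0.746 mA.

Saturation; I_D = 0.746 mA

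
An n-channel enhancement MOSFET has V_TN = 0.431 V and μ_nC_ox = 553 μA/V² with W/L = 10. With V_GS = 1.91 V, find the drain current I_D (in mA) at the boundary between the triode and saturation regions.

At the boundary V_DS = V_ov = V_GS − V_TN = 1.91 − 0.431 = 1.48 V.
k_n = μ_nC_ox · (W/L) = 5.53 mA/V².
I_D = ½ k_n V_ov² = 0.5 × 5.53 × 1.48² = 6.05 mA.

I_D = 6.05 mA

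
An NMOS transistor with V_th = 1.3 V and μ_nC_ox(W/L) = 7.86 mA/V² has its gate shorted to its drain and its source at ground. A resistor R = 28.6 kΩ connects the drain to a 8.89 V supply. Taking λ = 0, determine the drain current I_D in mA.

I_D = 0.256 mA

With gate tied to drain, V_GS = V_DS ≥ V_GS − V_th, so the device is in saturation.
KCL at the drain: ½ k_n (V_GS − V_th)² = (V_DD − V_GS)/R.
Let x = V_GS − 1.3. Then 112 x² + x − 7.59 = 0, giving x = 0.255 V (positive root), so V_GS = 1.56 V.
I_D = (V_DD − V_GS)/R = (8.89 − 1.56) / 28.6 = 0.256 mA.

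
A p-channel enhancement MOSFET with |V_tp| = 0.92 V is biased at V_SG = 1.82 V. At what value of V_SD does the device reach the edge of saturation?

V_SD,sat = 0.900 V

The boundary between triode and saturation is V_SD = V_SG − |V_tp| = V_ov.
V_ov = 1.82 − 0.92 = 0.9 V.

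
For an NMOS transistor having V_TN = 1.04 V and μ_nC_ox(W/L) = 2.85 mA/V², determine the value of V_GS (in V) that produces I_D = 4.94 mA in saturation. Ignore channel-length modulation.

In saturation I_D = ½ k_n (V_GS − V_TN)², so V_GS − V_TN = √(2 I_D / k_n) = √(2 × 4.94 / 2.85) = 1.86 V.
V_GS = 1.04 + 1.86 = 2.9 V.

V_GS = 2.90 V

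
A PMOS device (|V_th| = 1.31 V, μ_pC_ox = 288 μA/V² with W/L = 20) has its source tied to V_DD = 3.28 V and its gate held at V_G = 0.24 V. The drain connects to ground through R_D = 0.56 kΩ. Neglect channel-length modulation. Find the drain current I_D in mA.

I_D = 4.82 mA

V_SG = V_DD − V_G = 3.28 − 0.24 = 3.04 V, so V_ov = 3.04 − 1.31 = 1.73 V.
k_p = μ_pC_ox · (W/L) = 5.76 mA/V².
Assume saturation: I_D = ½ k_p V_ov² = 0.5 × 5.76 × 1.73² = 8.62 mA, giving V_SD = V_DD − I_D R_D = 3.28 − 8.62 × 0.56 = -1.55 V.
But -1.55 V < V_ov = 1.73 V, so the device is actually in triode.
In triode I_D = k_p[V_ov V_SD − ½ V_SD²] and I_D = (V_DD − V_SD)/R_D. Equating: 1.61 V_SD² − 6.58 V_SD + 3.28 = 0, giving V_SD = 0.581 V (the root below V_ov).
I_D = (3.28 − 0.581) / 0.56 = 4.82 mA.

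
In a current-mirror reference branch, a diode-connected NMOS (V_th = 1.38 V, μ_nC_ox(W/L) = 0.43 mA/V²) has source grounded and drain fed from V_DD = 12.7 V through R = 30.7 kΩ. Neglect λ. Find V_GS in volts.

V_GS = 2.62 V

With gate tied to drain, V_GS = V_DS ≥ V_GS − V_th, so the device is in saturation.
KCL at the drain: ½ k_n (V_GS − V_th)² = (V_DD − V_GS)/R.
Let x = V_GS − 1.38. Then 6.6 x² + x − 11.32 = 0, giving x = 1.24 V (positive root), so V_GS = 2.62 V.
I_D = (V_DD − V_GS)/R = (12.7 − 2.62) / 30.7 = 0.328 mA.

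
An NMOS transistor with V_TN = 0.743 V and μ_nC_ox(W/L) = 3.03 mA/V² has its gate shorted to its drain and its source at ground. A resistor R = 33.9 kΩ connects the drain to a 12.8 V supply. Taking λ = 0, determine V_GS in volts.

V_GS = 1.22 V

With gate tied to drain, V_GS = V_DS ≥ V_GS − V_TN, so the device is in saturation.
KCL at the drain: ½ k_n (V_GS − V_TN)² = (V_DD − V_GS)/R.
Let x = V_GS − 0.743. Then 51.4 x² + x − 12.06 = 0, giving x = 0.475 V (positive root), so V_GS = 1.22 V.
I_D = (V_DD − V_GS)/R = (12.8 − 1.22) / 33.9 = 0.342 mA.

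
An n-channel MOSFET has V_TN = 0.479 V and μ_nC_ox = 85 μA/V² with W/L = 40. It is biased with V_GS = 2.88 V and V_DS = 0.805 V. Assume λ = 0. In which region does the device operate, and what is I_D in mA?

Triode; I_D = 5.47 mA

k_n = μ_nC_ox · (W/L) = 3.4 mA/V².
V_ov = V_GS − V_TN = 2.88 − 0.479 = 2.4 V.
Since V_DS = 0.805 V < V_ov = 2.4 V, the device is in the triode region.
I_D = k_n [V_ov · V_DS − ½ V_DS²] = 3.4 × [2.4 × 0.805 − 0.5 × 0.805²] = 5.47 mA.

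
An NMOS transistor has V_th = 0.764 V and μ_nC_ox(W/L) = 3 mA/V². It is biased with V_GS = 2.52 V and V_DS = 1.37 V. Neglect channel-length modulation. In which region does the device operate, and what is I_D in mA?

Triode; I_D = 4.40 mA

V_ov = V_GS − V_th = 2.52 − 0.764 = 1.76 V.
Since V_DS = 1.37 V < V_ov = 1.76 V, the device is in the triode region.
I_D = k_n [V_ov · V_DS − ½ V_DS²] = 3 × [1.76 × 1.37 − 0.5 × 1.37²] = 4.4 mA.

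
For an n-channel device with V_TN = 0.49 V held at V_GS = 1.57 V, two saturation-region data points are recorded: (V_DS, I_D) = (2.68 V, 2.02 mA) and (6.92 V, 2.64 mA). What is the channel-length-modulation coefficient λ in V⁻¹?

λ = 0.0898 V⁻¹

With V_GS fixed, I_D ∝ (1 + λ V_DS) in saturation, so I_D2/I_D1 = (1 + λ V_DS2)/(1 + λ V_DS1).
2.64/2.02 = 1.307 = (1 + 6.92 λ)/(1 + 2.68 λ).
Solving: λ (I_D1 V_DS2 − I_D2 V_DS1) = I_D2 − I_D1, so λ = (2.64 − 2.02) / (2.02 × 6.92 − 2.64 × 2.68) = 0.62 / 6.9 = 0.0898 V⁻¹.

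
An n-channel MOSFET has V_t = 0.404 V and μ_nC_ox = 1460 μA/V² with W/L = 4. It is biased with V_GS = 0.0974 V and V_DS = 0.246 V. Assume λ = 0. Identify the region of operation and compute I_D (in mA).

Cutoff; I_D = 0 mA

V_GS = 0.0974 V < V_t = 0.404 V, so the transistor is in cutoff.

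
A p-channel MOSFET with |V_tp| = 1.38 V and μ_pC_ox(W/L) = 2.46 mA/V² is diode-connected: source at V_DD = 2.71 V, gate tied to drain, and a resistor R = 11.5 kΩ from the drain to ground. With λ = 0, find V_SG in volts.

With gate tied to drain, V_SG = V_SD ≥ V_SG − |V_tp|, so the device is in saturation.
KCL at the drain: ½ k_p (V_SG − |V_tp|)² = (V_DD − V_SG)/R.
Let x = V_SG − 1.38. Then 14.1 x² + x − 1.33 = 0, giving x = 0.273 V (positive root), so V_SG = 1.65 V.
I_D = (V_DD − V_SG)/R = (2.71 − 1.65) / 11.5 = 0.0919 mA.

V_SG = 1.65 V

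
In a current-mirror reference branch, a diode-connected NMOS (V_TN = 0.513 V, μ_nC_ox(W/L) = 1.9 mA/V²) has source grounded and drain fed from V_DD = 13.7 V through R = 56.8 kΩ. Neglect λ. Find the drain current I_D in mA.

I_D = 0.224 mA

With gate tied to drain, V_GS = V_DS ≥ V_GS − V_TN, so the device is in saturation.
KCL at the drain: ½ k_n (V_GS − V_TN)² = (V_DD − V_GS)/R.
Let x = V_GS − 0.513. Then 54 x² + x − 13.19 = 0, giving x = 0.485 V (positive root), so V_GS = 0.998 V.
I_D = (V_DD − V_GS)/R = (13.7 − 0.998) / 56.8 = 0.224 mA.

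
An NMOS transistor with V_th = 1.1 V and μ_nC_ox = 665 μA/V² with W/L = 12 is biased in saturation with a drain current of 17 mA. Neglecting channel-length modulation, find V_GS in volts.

V_GS = 3.16 V

k_n = μ_nC_ox · (W/L) = 7.98 mA/V².
In saturation I_D = ½ k_n (V_GS − V_th)², so V_GS − V_th = √(2 I_D / k_n) = √(2 × 17 / 7.98) = 2.06 V.
V_GS = 1.1 + 2.06 = 3.16 V.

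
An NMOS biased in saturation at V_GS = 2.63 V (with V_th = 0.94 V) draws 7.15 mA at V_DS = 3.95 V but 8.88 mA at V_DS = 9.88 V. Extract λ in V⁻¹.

With V_GS fixed, I_D ∝ (1 + λ V_DS) in saturation, so I_D2/I_D1 = (1 + λ V_DS2)/(1 + λ V_DS1).
8.88/7.15 = 1.242 = (1 + 9.88 λ)/(1 + 3.95 λ).
Solving: λ (I_D1 V_DS2 − I_D2 V_DS1) = I_D2 − I_D1, so λ = (8.88 − 7.15) / (7.15 × 9.88 − 8.88 × 3.95) = 1.73 / 35.6 = 0.0486 V⁻¹.

λ = 0.0486 V⁻¹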